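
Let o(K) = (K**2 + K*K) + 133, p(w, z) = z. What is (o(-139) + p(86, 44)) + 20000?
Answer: 58819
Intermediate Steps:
o(K) = 133 + 2*K**2 (o(K) = (K**2 + K**2) + 133 = 2*K**2 + 133 = 133 + 2*K**2)
(o(-139) + p(86, 44)) + 20000 = ((133 + 2*(-139)**2) + 44) + 20000 = ((133 + 2*19321) + 44) + 20000 = ((133 + 38642) + 44) + 20000 = (38775 + 44) + 20000 = 38819 + 20000 = 58819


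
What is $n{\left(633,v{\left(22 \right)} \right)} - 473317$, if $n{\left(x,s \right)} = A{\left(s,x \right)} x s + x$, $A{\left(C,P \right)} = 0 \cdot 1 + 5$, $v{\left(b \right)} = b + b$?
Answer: $-333424$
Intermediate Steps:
$v{\left(b \right)} = 2 b$
$A{\left(C,P \right)} = 5$ ($A{\left(C,P \right)} = 0 + 5 = 5$)
$n{\left(x,s \right)} = x + 5 s x$ ($n{\left(x,s \right)} = 5 x s + x = 5 s x + x = x + 5 s x$)
$n{\left(633,v{\left(22 \right)} \right)} - 473317 = 633 \left(1 + 5 \cdot 2 \cdot 22\right) - 473317 = 633 \left(1 + 5 \cdot 44\right) - 473317 = 633 \left(1 + 220\right) - 473317 = 633 \cdot 221 - 473317 = 139893 - 473317 = -333424$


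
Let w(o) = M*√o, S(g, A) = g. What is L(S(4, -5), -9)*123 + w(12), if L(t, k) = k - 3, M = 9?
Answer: -1476 + 18*√3 ≈ -1444.8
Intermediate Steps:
L(t, k) = -3 + k
w(o) = 9*√o
L(S(4, -5), -9)*123 + w(12) = (-3 - 9)*123 + 9*√12 = -12*123 + 9*(2*√3) = -1476 + 18*√3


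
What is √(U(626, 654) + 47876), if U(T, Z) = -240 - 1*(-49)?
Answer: 17*√165 ≈ 218.37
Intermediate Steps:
U(T, Z) = -191 (U(T, Z) = -240 + 49 = -191)
√(U(626, 654) + 47876) = √(-191 + 47876) = √47685 = 17*√165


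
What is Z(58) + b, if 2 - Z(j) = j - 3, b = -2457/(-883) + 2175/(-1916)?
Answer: -86879797/1691828 ≈ -51.353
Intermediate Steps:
b = 2787087/1691828 (b = -2457*(-1/883) + 2175*(-1/1916) = 2457/883 - 2175/1916 = 2787087/1691828 ≈ 1.6474)
Z(j) = 5 - j (Z(j) = 2 - (j - 3) = 2 - (-3 + j) = 2 + (3 - j) = 5 - j)
Z(58) + b = (5 - 1*58) + 2787087/1691828 = (5 - 58) + 2787087/1691828 = -53 + 2787087/1691828 = -86879797/1691828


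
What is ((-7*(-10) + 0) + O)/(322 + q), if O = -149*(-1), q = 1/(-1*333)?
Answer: 72927/107225 ≈ 0.68013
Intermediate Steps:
q = -1/333 (q = 1/(-333) = -1/333 ≈ -0.0030030)
O = 149
((-7*(-10) + 0) + O)/(322 + q) = ((-7*(-10) + 0) + 149)/(322 - 1/333) = ((70 + 0) + 149)/(107225/333) = (70 + 149)*(333/107225) = 219*(333/107225) = 72927/107225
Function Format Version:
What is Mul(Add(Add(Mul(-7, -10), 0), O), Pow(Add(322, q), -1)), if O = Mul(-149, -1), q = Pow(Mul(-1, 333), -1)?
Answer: Rational(72927, 107225) ≈ 0.68013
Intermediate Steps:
q = Rational(-1, 333) (q = Pow(-333, -1) = Rational(-1, 333) ≈ -0.0030030)
O = 149
Mul(Add(Add(Mul(-7, -10), 0), O), Pow(Add(322, q), -1)) = Mul(Add(Add(Mul(-7, -10), 0), 149), Pow(Add(322, Rational(-1, 333)), -1)) = Mul(Add(Add(70, 0), 149), Pow(Rational(107225, 333), -1)) = Mul(Add(70, 149), Rational(333, 107225)) = Mul(219, Rational(333, 107225)) = Rational(72927, 107225)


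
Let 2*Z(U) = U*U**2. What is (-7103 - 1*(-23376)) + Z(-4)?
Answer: 16241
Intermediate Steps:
Z(U) = U**3/2 (Z(U) = (U*U**2)/2 = U**3/2)
(-7103 - 1*(-23376)) + Z(-4) = (-7103 - 1*(-23376)) + (1/2)*(-4)**3 = (-7103 + 23376) + (1/2)*(-64) = 16273 - 32 = 16241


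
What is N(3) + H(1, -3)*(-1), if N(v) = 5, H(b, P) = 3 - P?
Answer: -1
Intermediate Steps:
N(3) + H(1, -3)*(-1) = 5 + (3 - 1*(-3))*(-1) = 5 + (3 + 3)*(-1) = 5 + 6*(-1) = 5 - 6 = -1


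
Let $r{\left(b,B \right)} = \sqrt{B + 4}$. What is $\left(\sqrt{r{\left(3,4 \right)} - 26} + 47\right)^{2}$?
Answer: $\left(47 + i \sqrt{2} \sqrt{13 - \sqrt{2}}\right)^{2} \approx 2185.8 + 452.49 i$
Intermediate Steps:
$r{\left(b,B \right)} = \sqrt{4 + B}$
$\left(\sqrt{r{\left(3,4 \right)} - 26} + 47\right)^{2} = \left(\sqrt{\sqrt{4 + 4} - 26} + 47\right)^{2} = \left(\sqrt{\sqrt{8} - 26} + 47\right)^{2} = \left(\sqrt{2 \sqrt{2} - 26} + 47\right)^{2} = \left(\sqrt{-26 + 2 \sqrt{2}} + 47\right)^{2} = \left(47 + \sqrt{-26 + 2 \sqrt{2}}\right)^{2}$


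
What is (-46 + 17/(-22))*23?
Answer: -23667/22 ≈ -1075.8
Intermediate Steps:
(-46 + 17/(-22))*23 = (-46 + 17*(-1/22))*23 = (-46 - 17/22)*23 = -1029/22*23 = -23667/22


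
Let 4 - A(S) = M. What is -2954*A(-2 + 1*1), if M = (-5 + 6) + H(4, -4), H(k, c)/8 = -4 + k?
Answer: -8862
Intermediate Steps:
H(k, c) = -32 + 8*k (H(k, c) = 8*(-4 + k) = -32 + 8*k)
M = 1 (M = (-5 + 6) + (-32 + 8*4) = 1 + (-32 + 32) = 1 + 0 = 1)
A(S) = 3 (A(S) = 4 - 1*1 = 4 - 1 = 3)
-2954*A(-2 + 1*1) = -2954*3 = -8862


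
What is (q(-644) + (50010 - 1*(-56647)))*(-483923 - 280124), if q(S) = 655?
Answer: -81991411664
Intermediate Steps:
(q(-644) + (50010 - 1*(-56647)))*(-483923 - 280124) = (655 + (50010 - 1*(-56647)))*(-483923 - 280124) = (655 + (50010 + 56647))*(-764047) = (655 + 106657)*(-764047) = 107312*(-764047) = -81991411664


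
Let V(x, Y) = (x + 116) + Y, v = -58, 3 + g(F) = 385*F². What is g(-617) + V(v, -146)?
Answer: 146565174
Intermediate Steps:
g(F) = -3 + 385*F²
V(x, Y) = 116 + Y + x (V(x, Y) = (116 + x) + Y = 116 + Y + x)
g(-617) + V(v, -146) = (-3 + 385*(-617)²) + (116 - 146 - 58) = (-3 + 385*380689) - 88 = (-3 + 146565265) - 88 = 146565262 - 88 = 146565174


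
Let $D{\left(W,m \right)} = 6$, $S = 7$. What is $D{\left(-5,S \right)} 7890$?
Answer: $47340$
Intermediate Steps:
$D{\left(-5,S \right)} 7890 = 6 \cdot 7890 = 47340$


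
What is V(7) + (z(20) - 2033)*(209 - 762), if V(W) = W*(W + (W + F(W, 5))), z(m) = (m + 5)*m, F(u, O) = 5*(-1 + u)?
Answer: 848057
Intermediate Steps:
F(u, O) = -5 + 5*u
z(m) = m*(5 + m) (z(m) = (5 + m)*m = m*(5 + m))
V(W) = W*(-5 + 7*W) (V(W) = W*(W + (W + (-5 + 5*W))) = W*(W + (-5 + 6*W)) = W*(-5 + 7*W))
V(7) + (z(20) - 2033)*(209 - 762) = 7*(-5 + 7*7) + (20*(5 + 20) - 2033)*(209 - 762) = 7*(-5 + 49) + (20*25 - 2033)*(-553) = 7*44 + (500 - 2033)*(-553) = 308 - 1533*(-553) = 308 + 847749 = 848057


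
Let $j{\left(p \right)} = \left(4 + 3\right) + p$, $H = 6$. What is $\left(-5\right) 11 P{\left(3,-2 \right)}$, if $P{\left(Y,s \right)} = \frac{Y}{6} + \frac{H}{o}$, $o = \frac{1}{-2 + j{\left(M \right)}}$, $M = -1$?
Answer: $- \frac{2695}{2} \approx -1347.5$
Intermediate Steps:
$j{\left(p \right)} = 7 + p$
$o = \frac{1}{4}$ ($o = \frac{1}{-2 + \left(7 - 1\right)} = \frac{1}{-2 + 6} = \frac{1}{4} \approx 0.25$)
$P{\left(Y,s \right)} = 24 + \frac{Y}{6}$ ($P{\left(Y,s \right)} = \frac{Y}{6} + 6 \frac{1}{\frac{1}{4}} = Y \frac{1}{6} + 6 \cdot 4 = \frac{Y}{6} + 24 = 24 + \frac{Y}{6}$)
$\left(-5\right) 11 P{\left(3,-2 \right)} = \left(-5\right) 11 \left(24 + \frac{1}{6} \cdot 3\right) = - 55 \left(24 + \frac{1}{2}\right) = \left(-55\right) \frac{49}{2} = - \frac{2695}{2}$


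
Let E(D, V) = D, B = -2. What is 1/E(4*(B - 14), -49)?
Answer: -1/64 ≈ -0.015625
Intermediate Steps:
1/E(4*(B - 14), -49) = 1/(4*(-2 - 14)) = 1/(4*(-16)) = 1/(-64) = -1/64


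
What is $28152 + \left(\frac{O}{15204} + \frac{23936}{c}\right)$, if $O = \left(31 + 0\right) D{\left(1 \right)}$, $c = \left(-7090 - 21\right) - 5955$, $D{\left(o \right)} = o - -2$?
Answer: $\frac{932030985787}{33109244} \approx 28150.0$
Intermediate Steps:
$D{\left(o \right)} = 2 + o$ ($D{\left(o \right)} = o + 2 = 2 + o$)
$c = -13066$ ($c = -7111 - 5955 = -13066$)
$O = 93$ ($O = \left(31 + 0\right) \left(2 + 1\right) = 31 \cdot 3 = 93$)
$28152 + \left(\frac{O}{15204} + \frac{23936}{c}\right) = 28152 + \left(\frac{93}{15204} + \frac{23936}{-13066}\right) = 28152 + \left(93 \cdot \frac{1}{15204} + 23936 \left(- \frac{1}{13066}\right)\right) = 28152 + \left(\frac{31}{5068} - \frac{11968}{6533}\right) = 28152 - \frac{60451301}{33109244} = \frac{932030985787}{33109244}$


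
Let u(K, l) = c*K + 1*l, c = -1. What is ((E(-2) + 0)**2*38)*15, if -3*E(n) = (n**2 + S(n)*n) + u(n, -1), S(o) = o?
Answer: 5130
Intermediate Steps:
u(K, l) = l - K (u(K, l) = -K + 1*l = -K + l = l - K)
E(n) = 1/3 - 2*n**2/3 + n/3 (E(n) = -((n**2 + n*n) + (-1 - n))/3 = -((n**2 + n**2) + (-1 - n))/3 = -(2*n**2 + (-1 - n))/3 = -(-1 - n + 2*n**2)/3 = 1/3 - 2*n**2/3 + n/3)
((E(-2) + 0)**2*38)*15 = (((1/3 - 2/3*(-2)**2 + (1/3)*(-2)) + 0)**2*38)*15 = (((1/3 - 2/3*4 - 2/3) + 0)**2*38)*15 = (((1/3 - 8/3 - 2/3) + 0)**2*38)*15 = ((-3 + 0)**2*38)*15 = ((-3)**2*38)*15 = (9*38)*15 = 342*15 = 5130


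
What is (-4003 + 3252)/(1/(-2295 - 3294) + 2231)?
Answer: -4197339/12469058 ≈ -0.33662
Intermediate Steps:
(-4003 + 3252)/(1/(-2295 - 3294) + 2231) = -751/(1/(-5589) + 2231) = -751/(-1/5589 + 2231) = -751/12469058/5589 = -751*5589/12469058 = -4197339/12469058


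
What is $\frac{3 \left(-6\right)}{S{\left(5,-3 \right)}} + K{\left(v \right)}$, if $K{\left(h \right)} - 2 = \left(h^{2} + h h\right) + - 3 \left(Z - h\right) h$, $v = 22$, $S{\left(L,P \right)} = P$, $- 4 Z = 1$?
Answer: $\frac{4889}{2} \approx 2444.5$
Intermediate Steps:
$Z = - \frac{1}{4}$ ($Z = \left(- \frac{1}{4}\right) 1 = - \frac{1}{4} \approx -0.25$)
$K{\left(h \right)} = 2 + 2 h^{2} + h \left(\frac{3}{4} + 3 h\right)$ ($K{\left(h \right)} = 2 + \left(\left(h^{2} + h h\right) + - 3 \left(- \frac{1}{4} - h\right) h\right) = 2 + \left(\left(h^{2} + h^{2}\right) + \left(\frac{3}{4} + 3 h\right) h\right) = 2 + \left(2 h^{2} + h \left(\frac{3}{4} + 3 h\right)\right) = 2 + 2 h^{2} + h \left(\frac{3}{4} + 3 h\right)$)
$\frac{3 \left(-6\right)}{S{\left(5,-3 \right)}} + K{\left(v \right)} = \frac{3 \left(-6\right)}{-3} + \left(2 + 5 \cdot 22^{2} + \frac{3}{4} \cdot 22\right) = \left(-18\right) \left(- \frac{1}{3}\right) + \left(2 + 5 \cdot 484 + \frac{33}{2}\right) = 6 + \left(2 + 2420 + \frac{33}{2}\right) = 6 + \frac{4877}{2} = \frac{4889}{2}$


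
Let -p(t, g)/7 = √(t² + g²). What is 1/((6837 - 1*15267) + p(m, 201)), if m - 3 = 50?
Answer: -843/6894761 + 7*√43210/68947610 ≈ -0.00010116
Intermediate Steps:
m = 53 (m = 3 + 50 = 53)
p(t, g) = -7*√(g² + t²) (p(t, g) = -7*√(t² + g²) = -7*√(g² + t²))
1/((6837 - 1*15267) + p(m, 201)) = 1/((6837 - 1*15267) - 7*√(201² + 53²)) = 1/((6837 - 15267) - 7*√(40401 + 2809)) = 1/(-8430 - 7*√43210)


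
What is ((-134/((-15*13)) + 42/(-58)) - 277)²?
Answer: 2454373422736/31979025 ≈ 76750.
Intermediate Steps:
((-134/((-15*13)) + 42/(-58)) - 277)² = ((-134/(-195) + 42*(-1/58)) - 277)² = ((-134*(-1/195) - 21/29) - 277)² = ((134/195 - 21/29) - 277)² = (-209/5655 - 277)² = (-1566644/5655)² = 2454373422736/31979025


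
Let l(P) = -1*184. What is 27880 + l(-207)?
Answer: 27696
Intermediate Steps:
l(P) = -184
27880 + l(-207) = 27880 - 184 = 27696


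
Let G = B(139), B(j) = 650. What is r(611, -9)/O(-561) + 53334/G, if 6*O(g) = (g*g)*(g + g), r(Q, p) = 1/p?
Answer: 14124855038806/172144518975 ≈ 82.052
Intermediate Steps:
G = 650
O(g) = g³/3 (O(g) = ((g*g)*(g + g))/6 = (g²*(2*g))/6 = (2*g³)/6 = g³/3)
r(611, -9)/O(-561) + 53334/G = 1/((-9)*(((⅓)*(-561)³))) + 53334/650 = -1/(9*((⅓)*(-176558481))) + 53334*(1/650) = -⅑/(-58852827) + 26667/325 = -⅑*(-1/58852827) + 26667/325 = 1/529675443 + 26667/325 = 14124855038806/172144518975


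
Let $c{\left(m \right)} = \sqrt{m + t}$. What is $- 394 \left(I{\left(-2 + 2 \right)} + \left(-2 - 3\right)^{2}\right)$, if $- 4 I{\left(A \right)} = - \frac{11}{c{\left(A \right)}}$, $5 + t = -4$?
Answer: $-9850 + \frac{2167 i}{6} \approx -9850.0 + 361.17 i$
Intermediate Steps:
$t = -9$ ($t = -5 - 4 = -9$)
$c{\left(m \right)} = \sqrt{-9 + m}$ ($c{\left(m \right)} = \sqrt{m - 9} = \sqrt{-9 + m}$)
$I{\left(A \right)} = \frac{11}{4 \sqrt{-9 + A}}$ ($I{\left(A \right)} = - \frac{\left(-11\right) \frac{1}{\sqrt{-9 + A}}}{4} = \frac{11}{4 \sqrt{-9 + A}}$)
$- 394 \left(I{\left(-2 + 2 \right)} + \left(-2 - 3\right)^{2}\right) = - 394 \left(\frac{11}{4 \sqrt{-9 + \left(-2 + 2\right)}} + \left(-2 - 3\right)^{2}\right) = - 394 \left(\frac{11}{4 \sqrt{-9 + 0}} + \left(-5\right)^{2}\right) = - 394 \left(\frac{11}{4 \cdot 3 i} + 25\right) = - 394 \left(\frac{11 \left(- \frac{i}{3}\right)}{4} + 25\right) = - 394 \left(- \frac{11 i}{12} + 25\right) = - 394 \left(25 - \frac{11 i}{12}\right) = -9850 + \frac{2167 i}{6}$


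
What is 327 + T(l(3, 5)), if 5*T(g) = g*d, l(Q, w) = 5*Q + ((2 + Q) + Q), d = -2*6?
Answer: 1359/5 ≈ 271.80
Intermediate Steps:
d = -12
l(Q, w) = 2 + 7*Q (l(Q, w) = 5*Q + (2 + 2*Q) = 2 + 7*Q)
T(g) = -12*g/5 (T(g) = (g*(-12))/5 = (-12*g)/5 = -12*g/5)
327 + T(l(3, 5)) = 327 - 12*(2 + 7*3)/5 = 327 - 12*(2 + 21)/5 = 327 - 12/5*23 = 327 - 276/5 = 1359/5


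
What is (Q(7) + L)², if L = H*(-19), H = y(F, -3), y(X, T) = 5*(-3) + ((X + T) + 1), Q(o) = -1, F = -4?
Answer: 158404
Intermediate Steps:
y(X, T) = -14 + T + X (y(X, T) = -15 + ((T + X) + 1) = -15 + (1 + T + X) = -14 + T + X)
H = -21 (H = -14 - 3 - 4 = -21)
L = 399 (L = -21*(-19) = 399)
(Q(7) + L)² = (-1 + 399)² = 398² = 158404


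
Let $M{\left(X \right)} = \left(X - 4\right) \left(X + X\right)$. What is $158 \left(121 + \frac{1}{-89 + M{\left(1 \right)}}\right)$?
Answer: $\frac{1816052}{95} \approx 19116.0$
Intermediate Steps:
$M{\left(X \right)} = 2 X \left(-4 + X\right)$ ($M{\left(X \right)} = \left(-4 + X\right) 2 X = 2 X \left(-4 + X\right)$)
$158 \left(121 + \frac{1}{-89 + M{\left(1 \right)}}\right) = 158 \left(121 + \frac{1}{-89 + 2 \cdot 1 \left(-4 + 1\right)}\right) = 158 \left(121 + \frac{1}{-89 + 2 \cdot 1 \left(-3\right)}\right) = 158 \left(121 + \frac{1}{-89 - 6}\right) = 158 \left(121 + \frac{1}{-95}\right) = 158 \left(121 - \frac{1}{95}\right) = 158 \cdot \frac{11494}{95} = \frac{1816052}{95}$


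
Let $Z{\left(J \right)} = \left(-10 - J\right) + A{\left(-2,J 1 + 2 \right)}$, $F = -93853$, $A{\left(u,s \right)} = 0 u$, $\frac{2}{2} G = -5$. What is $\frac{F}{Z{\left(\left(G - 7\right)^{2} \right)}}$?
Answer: $\frac{93853}{154} \approx 609.44$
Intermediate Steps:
$G = -5$
$A{\left(u,s \right)} = 0$
$Z{\left(J \right)} = -10 - J$ ($Z{\left(J \right)} = \left(-10 - J\right) + 0 = -10 - J$)
$\frac{F}{Z{\left(\left(G - 7\right)^{2} \right)}} = - \frac{93853}{-10 - \left(-5 - 7\right)^{2}} = - \frac{93853}{-10 - \left(-12\right)^{2}} = - \frac{93853}{-10 - 144} = - \frac{93853}{-154} = \left(-93853\right) \left(- \frac{1}{154}\right) = \frac{93853}{154}$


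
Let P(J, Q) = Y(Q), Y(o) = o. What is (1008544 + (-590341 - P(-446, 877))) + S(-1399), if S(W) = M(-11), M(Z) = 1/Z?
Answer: 4590585/11 ≈ 4.1733e+5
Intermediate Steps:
P(J, Q) = Q
S(W) = -1/11 (S(W) = 1/(-11) = -1/11)
(1008544 + (-590341 - P(-446, 877))) + S(-1399) = (1008544 + (-590341 - 1*877)) - 1/11 = (1008544 + (-590341 - 877)) - 1/11 = (1008544 - 591218) - 1/11 = 417326 - 1/11 = 4590585/11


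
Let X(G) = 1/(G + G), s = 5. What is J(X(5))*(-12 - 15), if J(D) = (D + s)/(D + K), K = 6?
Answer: -1377/61 ≈ -22.574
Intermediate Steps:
X(G) = 1/(2*G)
J(D) = (5 + D)/(6 + D) (J(D) = (D + 5)/(D + 6) = (5 + D)/(6 + D))
J(X(5))*(-12 - 15) = ((5 + (½)/5)/(6 + (½)/5))*(-12 - 15) = ((5 + (½)*(⅕))/(6 + (½)*(⅕)))*(-27) = ((5 + ⅒)/(6 + ⅒))*(-27) = ((51/10)/(61/10))*(-27) = ((10/61)*(51/10))*(-27) = (51/61)*(-27) = -1377/61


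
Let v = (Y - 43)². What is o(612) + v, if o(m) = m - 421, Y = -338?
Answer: 145352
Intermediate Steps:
o(m) = -421 + m
v = 145161 (v = (-338 - 43)² = (-381)² = 145161)
o(612) + v = (-421 + 612) + 145161 = 191 + 145161 = 145352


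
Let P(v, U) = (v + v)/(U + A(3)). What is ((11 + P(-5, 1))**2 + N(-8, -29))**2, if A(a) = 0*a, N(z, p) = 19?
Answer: 400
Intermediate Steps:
A(a) = 0
P(v, U) = 2*v/U (P(v, U) = (v + v)/(U + 0) = (2*v)/U = 2*v/U)
((11 + P(-5, 1))**2 + N(-8, -29))**2 = ((11 + 2*(-5)/1)**2 + 19)**2 = ((11 + 2*(-5)*1)**2 + 19)**2 = ((11 - 10)**2 + 19)**2 = (1**2 + 19)**2 = (1 + 19)**2 = 20**2 = 400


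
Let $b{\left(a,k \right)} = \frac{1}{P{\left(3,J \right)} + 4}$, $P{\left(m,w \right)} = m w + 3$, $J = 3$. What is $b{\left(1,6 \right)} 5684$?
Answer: $\frac{1421}{4} \approx 355.25$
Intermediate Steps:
$P{\left(m,w \right)} = 3 + m w$
$b{\left(a,k \right)} = \frac{1}{16}$ ($b{\left(a,k \right)} = \frac{1}{\left(3 + 3 \cdot 3\right) + 4} = \frac{1}{\left(3 + 9\right) + 4} = \frac{1}{12 + 4} = \frac{1}{16}$)
$b{\left(1,6 \right)} 5684 = \frac{1}{16} \cdot 5684 = \frac{1421}{4}$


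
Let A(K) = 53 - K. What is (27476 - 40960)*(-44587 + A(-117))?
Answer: 598918828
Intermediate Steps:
(27476 - 40960)*(-44587 + A(-117)) = (27476 - 40960)*(-44587 + (53 - 1*(-117))) = -13484*(-44587 + (53 + 117)) = -13484*(-44587 + 170) = -13484*(-44417) = 598918828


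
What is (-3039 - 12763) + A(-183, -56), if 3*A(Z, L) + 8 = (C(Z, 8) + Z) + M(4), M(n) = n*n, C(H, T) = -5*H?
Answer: -46666/3 ≈ -15555.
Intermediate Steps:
M(n) = n²
A(Z, L) = 8/3 - 4*Z/3 (A(Z, L) = -8/3 + ((-5*Z + Z) + 4²)/3 = -8/3 + (-4*Z + 16)/3 = -8/3 + (16 - 4*Z)/3 = -8/3 + (16/3 - 4*Z/3) = 8/3 - 4*Z/3)
(-3039 - 12763) + A(-183, -56) = (-3039 - 12763) + (8/3 - 4/3*(-183)) = -15802 + (8/3 + 244) = -15802 + 740/3 = -46666/3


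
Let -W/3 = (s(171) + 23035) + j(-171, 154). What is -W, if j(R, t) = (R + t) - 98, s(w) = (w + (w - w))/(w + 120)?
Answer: 6669891/97 ≈ 68762.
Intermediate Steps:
s(w) = w/(120 + w) (s(w) = (w + 0)/(120 + w) = w/(120 + w))
j(R, t) = -98 + R + t
W = -6669891/97 (W = -3*((171/(120 + 171) + 23035) + (-98 - 171 + 154)) = -3*((171/291 + 23035) - 115) = -3*((171*(1/291) + 23035) - 115) = -3*((57/97 + 23035) - 115) = -3*(2234452/97 - 115) = -3*2223297/97 = -6669891/97 ≈ -68762.)
-W = -1*(-6669891/97) = 6669891/97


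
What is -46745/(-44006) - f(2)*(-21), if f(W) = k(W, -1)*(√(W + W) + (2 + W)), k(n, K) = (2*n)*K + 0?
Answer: -22132279/44006 ≈ -502.94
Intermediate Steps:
k(n, K) = 2*K*n (k(n, K) = 2*K*n + 0 = 2*K*n)
f(W) = -2*W*(2 + W + √2*√W) (f(W) = (2*(-1)*W)*(√(W + W) + (2 + W)) = (-2*W)*(√(2*W) + (2 + W)) = (-2*W)*(√2*√W + (2 + W)) = (-2*W)*(2 + W + √2*√W) = -2*W*(2 + W + √2*√W))
-46745/(-44006) - f(2)*(-21) = -46745/(-44006) - (-2*2*(2 + 2 + √2*√2))*(-21) = -46745*(-1/44006) - (-2*2*(2 + 2 + 2))*(-21) = 46745/44006 - (-2*2*6)*(-21) = 46745/44006 - (-24)*(-21) = 46745/44006 - 1*504 = 46745/44006 - 504 = -22132279/44006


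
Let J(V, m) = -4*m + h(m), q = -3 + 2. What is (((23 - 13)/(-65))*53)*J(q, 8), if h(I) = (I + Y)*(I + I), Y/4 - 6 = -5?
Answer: -16960/13 ≈ -1304.6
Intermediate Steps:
Y = 4 (Y = 24 + 4*(-5) = 24 - 20 = 4)
q = -1
h(I) = 2*I*(4 + I) (h(I) = (I + 4)*(I + I) = (4 + I)*(2*I) = 2*I*(4 + I))
J(V, m) = -4*m + 2*m*(4 + m)
(((23 - 13)/(-65))*53)*J(q, 8) = (((23 - 13)/(-65))*53)*(2*8*(2 + 8)) = ((10*(-1/65))*53)*(2*8*10) = -2/13*53*160 = -106/13*160 = -16960/13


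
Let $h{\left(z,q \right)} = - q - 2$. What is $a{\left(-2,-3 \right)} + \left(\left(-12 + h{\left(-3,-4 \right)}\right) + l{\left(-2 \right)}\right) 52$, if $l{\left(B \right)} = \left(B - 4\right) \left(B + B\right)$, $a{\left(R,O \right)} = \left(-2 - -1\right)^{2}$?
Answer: $729$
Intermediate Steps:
$a{\left(R,O \right)} = 1$ ($a{\left(R,O \right)} = \left(-2 + 1\right)^{2} = \left(-1\right)^{2} = 1$)
$l{\left(B \right)} = 2 B \left(-4 + B\right)$ ($l{\left(B \right)} = \left(-4 + B\right) 2 B = 2 B \left(-4 + B\right)$)
$h{\left(z,q \right)} = -2 - q$
$a{\left(-2,-3 \right)} + \left(\left(-12 + h{\left(-3,-4 \right)}\right) + l{\left(-2 \right)}\right) 52 = 1 + \left(\left(-12 - -2\right) + 2 \left(-2\right) \left(-4 - 2\right)\right) 52 = 1 + \left(\left(-12 + \left(-2 + 4\right)\right) + 2 \left(-2\right) \left(-6\right)\right) 52 = 1 + \left(\left(-12 + 2\right) + 24\right) 52 = 1 + \left(-10 + 24\right) 52 = 1 + 14 \cdot 52 = 1 + 728 = 729$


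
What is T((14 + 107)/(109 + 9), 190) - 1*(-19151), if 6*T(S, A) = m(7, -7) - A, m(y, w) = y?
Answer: 38241/2 ≈ 19121.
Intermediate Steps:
T(S, A) = 7/6 - A/6 (T(S, A) = (7 - A)/6 = 7/6 - A/6)
T((14 + 107)/(109 + 9), 190) - 1*(-19151) = (7/6 - ⅙*190) - 1*(-19151) = (7/6 - 95/3) + 19151 = -61/2 + 19151 = 38241/2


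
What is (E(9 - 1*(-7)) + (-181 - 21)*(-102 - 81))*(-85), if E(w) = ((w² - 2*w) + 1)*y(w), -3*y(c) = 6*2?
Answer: -3065610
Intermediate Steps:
y(c) = -4 (y(c) = -2*2 = -⅓*12 = -4)
E(w) = -4 - 4*w² + 8*w (E(w) = ((w² - 2*w) + 1)*(-4) = (1 + w² - 2*w)*(-4) = -4 - 4*w² + 8*w)
(E(9 - 1*(-7)) + (-181 - 21)*(-102 - 81))*(-85) = ((-4 - 4*(9 - 1*(-7))² + 8*(9 - 1*(-7))) + (-181 - 21)*(-102 - 81))*(-85) = ((-4 - 4*(9 + 7)² + 8*(9 + 7)) - 202*(-183))*(-85) = ((-4 - 4*16² + 8*16) + 36966)*(-85) = ((-4 - 4*256 + 128) + 36966)*(-85) = ((-4 - 1024 + 128) + 36966)*(-85) = (-900 + 36966)*(-85) = 36066*(-85) = -3065610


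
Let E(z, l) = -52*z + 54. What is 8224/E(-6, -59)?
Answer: 4112/183 ≈ 22.470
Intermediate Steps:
E(z, l) = 54 - 52*z
8224/E(-6, -59) = 8224/(54 - 52*(-6)) = 8224/(54 + 312) = 8224/366 = 8224*(1/366) = 4112/183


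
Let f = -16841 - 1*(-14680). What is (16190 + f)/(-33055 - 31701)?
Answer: -14029/64756 ≈ -0.21664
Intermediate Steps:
f = -2161 (f = -16841 + 14680 = -2161)
(16190 + f)/(-33055 - 31701) = (16190 - 2161)/(-33055 - 31701) = 14029/(-64756) = 14029*(-1/64756) = -14029/64756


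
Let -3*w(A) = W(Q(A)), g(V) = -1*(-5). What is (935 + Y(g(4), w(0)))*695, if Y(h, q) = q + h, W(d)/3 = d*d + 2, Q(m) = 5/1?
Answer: 634535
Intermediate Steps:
g(V) = 5
Q(m) = 5 (Q(m) = 5*1 = 5)
W(d) = 6 + 3*d**2 (W(d) = 3*(d*d + 2) = 3*(d**2 + 2) = 3*(2 + d**2) = 6 + 3*d**2)
w(A) = -27 (w(A) = -(6 + 3*5**2)/3 = -(6 + 3*25)/3 = -(6 + 75)/3 = -1/3*81 = -27)
Y(h, q) = h + q
(935 + Y(g(4), w(0)))*695 = (935 + (5 - 27))*695 = (935 - 22)*695 = 913*695 = 634535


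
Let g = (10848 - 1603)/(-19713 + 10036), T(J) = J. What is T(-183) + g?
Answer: -1780136/9677 ≈ -183.96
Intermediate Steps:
g = -9245/9677 (g = 9245/(-9677) = 9245*(-1/9677) = -9245/9677 ≈ -0.95536)
T(-183) + g = -183 - 9245/9677 = -1780136/9677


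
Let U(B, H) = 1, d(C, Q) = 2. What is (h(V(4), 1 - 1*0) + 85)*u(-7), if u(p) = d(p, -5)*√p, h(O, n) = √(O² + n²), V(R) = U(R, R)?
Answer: 2*I*√7*(85 + √2) ≈ 457.26*I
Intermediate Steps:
V(R) = 1
u(p) = 2*√p
(h(V(4), 1 - 1*0) + 85)*u(-7) = (√(1² + (1 - 1*0)²) + 85)*(2*√(-7)) = (√(1 + (1 + 0)²) + 85)*(2*(I*√7)) = (√(1 + 1²) + 85)*(2*I*√7) = (√(1 + 1) + 85)*(2*I*√7) = (√2 + 85)*(2*I*√7) = (85 + √2)*(2*I*√7) = 2*I*√7*(85 + √2)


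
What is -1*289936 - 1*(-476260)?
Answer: 186324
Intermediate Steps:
-1*289936 - 1*(-476260) = -289936 + 476260 = 186324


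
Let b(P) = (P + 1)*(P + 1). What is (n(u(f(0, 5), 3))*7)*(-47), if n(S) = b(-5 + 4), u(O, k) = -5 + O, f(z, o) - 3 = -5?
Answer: 0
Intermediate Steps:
f(z, o) = -2 (f(z, o) = 3 - 5 = -2)
b(P) = (1 + P)² (b(P) = (1 + P)*(1 + P) = (1 + P)²)
n(S) = 0 (n(S) = (1 + (-5 + 4))² = (1 - 1)² = 0² = 0)
(n(u(f(0, 5), 3))*7)*(-47) = (0*7)*(-47) = 0*(-47) = 0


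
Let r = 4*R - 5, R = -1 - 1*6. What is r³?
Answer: -35937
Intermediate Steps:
R = -7 (R = -1 - 6 = -7)
r = -33 (r = 4*(-7) - 5 = -28 - 5 = -33)
r³ = (-33)³ = -35937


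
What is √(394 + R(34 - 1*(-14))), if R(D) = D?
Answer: √442 ≈ 21.024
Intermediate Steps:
√(394 + R(34 - 1*(-14))) = √(394 + (34 - 1*(-14))) = √(394 + (34 + 14)) = √(394 + 48) = √442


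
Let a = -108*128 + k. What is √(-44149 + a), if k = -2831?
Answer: 6*I*√1689 ≈ 246.58*I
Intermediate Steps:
a = -16655 (a = -108*128 - 2831 = -13824 - 2831 = -16655)
√(-44149 + a) = √(-44149 - 16655) = √(-60804) = 6*I*√1689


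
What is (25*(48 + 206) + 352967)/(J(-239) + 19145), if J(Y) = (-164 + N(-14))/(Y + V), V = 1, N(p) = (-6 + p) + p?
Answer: 42758723/2278354 ≈ 18.767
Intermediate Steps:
N(p) = -6 + 2*p
J(Y) = -198/(1 + Y) (J(Y) = (-164 + (-6 + 2*(-14)))/(Y + 1) = (-164 + (-6 - 28))/(1 + Y) = (-164 - 34)/(1 + Y) = -198/(1 + Y))
(25*(48 + 206) + 352967)/(J(-239) + 19145) = (25*(48 + 206) + 352967)/(-198/(1 - 239) + 19145) = (25*254 + 352967)/(-198/(-238) + 19145) = (6350 + 352967)/(-198*(-1/238) + 19145) = 359317/(99/119 + 19145) = 359317/(2278354/119) = 359317*(119/2278354) = 42758723/2278354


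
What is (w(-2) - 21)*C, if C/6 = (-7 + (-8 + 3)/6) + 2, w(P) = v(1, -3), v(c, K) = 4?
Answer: 595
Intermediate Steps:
w(P) = 4
C = -35 (C = 6*((-7 + (-8 + 3)/6) + 2) = 6*((-7 - 5*1/6) + 2) = 6*((-7 - 5/6) + 2) = 6*(-47/6 + 2) = 6*(-35/6) = -35)
(w(-2) - 21)*C = (4 - 21)*(-35) = -17*(-35) = 595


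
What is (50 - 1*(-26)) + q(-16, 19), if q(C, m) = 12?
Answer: 88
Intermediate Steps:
(50 - 1*(-26)) + q(-16, 19) = (50 - 1*(-26)) + 12 = (50 + 26) + 12 = 76 + 12 = 88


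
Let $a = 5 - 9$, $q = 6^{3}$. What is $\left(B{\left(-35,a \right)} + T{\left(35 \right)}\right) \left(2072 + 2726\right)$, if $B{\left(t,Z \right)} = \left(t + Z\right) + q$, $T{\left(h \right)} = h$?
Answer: $1017176$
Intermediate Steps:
$q = 216$
$a = -4$ ($a = 5 - 9 = -4$)
$B{\left(t,Z \right)} = 216 + Z + t$ ($B{\left(t,Z \right)} = \left(t + Z\right) + 216 = \left(Z + t\right) + 216 = 216 + Z + t$)
$\left(B{\left(-35,a \right)} + T{\left(35 \right)}\right) \left(2072 + 2726\right) = \left(\left(216 - 4 - 35\right) + 35\right) \left(2072 + 2726\right) = \left(177 + 35\right) 4798 = 212 \cdot 4798 = 1017176$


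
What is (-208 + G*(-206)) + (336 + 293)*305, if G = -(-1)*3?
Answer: 191019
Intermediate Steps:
G = 3 (G = -1*(-3) = 3)
(-208 + G*(-206)) + (336 + 293)*305 = (-208 + 3*(-206)) + (336 + 293)*305 = (-208 - 618) + 629*305 = -826 + 191845 = 191019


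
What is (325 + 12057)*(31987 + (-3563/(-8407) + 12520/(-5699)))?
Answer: 66114701842768/166939 ≈ 3.9604e+8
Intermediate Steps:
(325 + 12057)*(31987 + (-3563/(-8407) + 12520/(-5699))) = 12382*(31987 + (-3563*(-1/8407) + 12520*(-1/5699))) = 12382*(31987 + (509/1201 - 12520/5699)) = 12382*(31987 - 12135729/6844499) = 12382*(218922853784/6844499) = 66114701842768/166939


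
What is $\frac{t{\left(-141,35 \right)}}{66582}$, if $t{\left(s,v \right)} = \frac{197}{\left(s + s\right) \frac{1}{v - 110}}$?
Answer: $\frac{4925}{6258708} \approx 0.0007869$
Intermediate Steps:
$t{\left(s,v \right)} = \frac{197 \left(-110 + v\right)}{2 s}$ ($t{\left(s,v \right)} = \frac{197}{2 s \frac{1}{-110 + v}} = 197 \frac{-110 + v}{2 s} = \frac{197 \left(-110 + v\right)}{2 s}$)
$\frac{t{\left(-141,35 \right)}}{66582} = \frac{\frac{197}{2} \frac{1}{-141} \left(-110 + 35\right)}{66582} = \frac{197}{2} \left(- \frac{1}{141}\right) \left(-75\right) \frac{1}{66582} = \frac{4925}{94} \cdot \frac{1}{66582} = \frac{4925}{6258708}$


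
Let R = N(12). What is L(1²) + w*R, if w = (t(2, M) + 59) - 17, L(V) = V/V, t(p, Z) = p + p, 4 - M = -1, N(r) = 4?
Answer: 185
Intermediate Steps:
M = 5 (M = 4 - 1*(-1) = 4 + 1 = 5)
R = 4
t(p, Z) = 2*p
L(V) = 1
w = 46 (w = (2*2 + 59) - 17 = (4 + 59) - 17 = 63 - 17 = 46)
L(1²) + w*R = 1 + 46*4 = 1 + 184 = 185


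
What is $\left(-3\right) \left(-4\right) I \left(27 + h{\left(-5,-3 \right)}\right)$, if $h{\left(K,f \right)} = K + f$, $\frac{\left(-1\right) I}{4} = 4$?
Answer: $-3648$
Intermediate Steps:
$I = -16$ ($I = \left(-4\right) 4 = -16$)
$\left(-3\right) \left(-4\right) I \left(27 + h{\left(-5,-3 \right)}\right) = \left(-3\right) \left(-4\right) \left(-16\right) \left(27 - 8\right) = 12 \left(-16\right) \left(27 - 8\right) = \left(-192\right) 19 = -3648$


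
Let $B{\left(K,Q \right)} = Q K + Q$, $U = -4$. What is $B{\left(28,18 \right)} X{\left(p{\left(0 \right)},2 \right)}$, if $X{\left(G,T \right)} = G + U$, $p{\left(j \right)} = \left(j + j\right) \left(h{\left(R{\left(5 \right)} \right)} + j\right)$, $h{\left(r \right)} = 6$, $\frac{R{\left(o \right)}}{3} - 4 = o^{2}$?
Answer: $-2088$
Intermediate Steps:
$R{\left(o \right)} = 12 + 3 o^{2}$
$B{\left(K,Q \right)} = Q + K Q$ ($B{\left(K,Q \right)} = K Q + Q = Q + K Q$)
$p{\left(j \right)} = 2 j \left(6 + j\right)$ ($p{\left(j \right)} = \left(j + j\right) \left(6 + j\right) = 2 j \left(6 + j\right)$)
$X{\left(G,T \right)} = -4 + G$ ($X{\left(G,T \right)} = G - 4 = -4 + G$)
$B{\left(28,18 \right)} X{\left(p{\left(0 \right)},2 \right)} = 18 \left(1 + 28\right) \left(-4 + 2 \cdot 0 \left(6 + 0\right)\right) = 18 \cdot 29 \left(-4 + 2 \cdot 0 \cdot 6\right) = 522 \left(-4 + 0\right) = 522 \left(-4\right) = -2088$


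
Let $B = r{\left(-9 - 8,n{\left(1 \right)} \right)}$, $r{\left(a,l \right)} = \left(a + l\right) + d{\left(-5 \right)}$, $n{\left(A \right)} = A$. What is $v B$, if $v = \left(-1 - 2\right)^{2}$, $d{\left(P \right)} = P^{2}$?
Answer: $81$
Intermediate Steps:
$r{\left(a,l \right)} = 25 + a + l$ ($r{\left(a,l \right)} = \left(a + l\right) + \left(-5\right)^{2} = \left(a + l\right) + 25 = 25 + a + l$)
$B = 9$ ($B = 25 - 17 + 1 = 9$)
$v = 9$ ($v = \left(-3\right)^{2} = 9$)
$v B = 9 \cdot 9 = 81$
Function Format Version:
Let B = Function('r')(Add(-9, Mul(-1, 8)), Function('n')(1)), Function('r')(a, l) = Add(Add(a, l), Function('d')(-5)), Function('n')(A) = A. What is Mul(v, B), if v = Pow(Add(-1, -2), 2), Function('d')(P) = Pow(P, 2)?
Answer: 81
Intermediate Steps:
Function('r')(a, l) = Add(25, a, l) (Function('r')(a, l) = Add(Add(a, l), Pow(-5, 2)) = Add(Add(a, l), 25) = Add(25, a, l))
B = 9 (B = Add(25, Add(-9, Mul(-1, 8)), 1) = Add(25, Add(-9, -8), 1) = Add(25, -17, 1) = 9)
v = 9 (v = Pow(-3, 2) = 9)
Mul(v, B) = Mul(9, 9) = 81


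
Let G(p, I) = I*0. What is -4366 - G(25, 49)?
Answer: -4366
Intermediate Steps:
G(p, I) = 0
-4366 - G(25, 49) = -4366 - 1*0 = -4366 + 0 = -4366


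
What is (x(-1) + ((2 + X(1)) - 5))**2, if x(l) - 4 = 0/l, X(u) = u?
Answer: 4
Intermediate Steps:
x(l) = 4 (x(l) = 4 + 0/l = 4 + 0 = 4)
(x(-1) + ((2 + X(1)) - 5))**2 = (4 + ((2 + 1) - 5))**2 = (4 + (3 - 5))**2 = (4 - 2)**2 = 2**2 = 4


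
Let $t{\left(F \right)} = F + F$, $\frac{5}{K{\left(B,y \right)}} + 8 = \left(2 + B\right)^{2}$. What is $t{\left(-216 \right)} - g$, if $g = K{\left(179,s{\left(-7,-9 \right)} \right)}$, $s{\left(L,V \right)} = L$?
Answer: $- \frac{14149301}{32753} \approx -432.0$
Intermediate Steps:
$K{\left(B,y \right)} = \frac{5}{-8 + \left(2 + B\right)^{2}}$
$t{\left(F \right)} = 2 F$
$g = \frac{5}{32753}$ ($g = \frac{5}{-8 + \left(2 + 179\right)^{2}} = \frac{5}{-8 + 181^{2}} = \frac{5}{-8 + 32761} = \frac{5}{32753} \approx 0.00015266$)
$t{\left(-216 \right)} - g = 2 \left(-216\right) - \frac{5}{32753} = -432 - \frac{5}{32753} = - \frac{14149301}{32753}$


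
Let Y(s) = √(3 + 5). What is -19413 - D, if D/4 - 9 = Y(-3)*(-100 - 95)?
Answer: -19449 + 1560*√2 ≈ -17243.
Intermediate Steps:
Y(s) = 2*√2 (Y(s) = √8 = 2*√2)
D = 36 - 1560*√2 (D = 36 + 4*((2*√2)*(-100 - 95)) = 36 + 4*((2*√2)*(-195)) = 36 + 4*(-390*√2) = 36 - 1560*√2 ≈ -2170.2)
-19413 - D = -19413 - (36 - 1560*√2) = -19413 + (-36 + 1560*√2) = -19449 + 1560*√2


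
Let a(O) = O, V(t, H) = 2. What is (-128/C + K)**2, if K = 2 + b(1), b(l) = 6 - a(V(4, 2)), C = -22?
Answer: 16900/121 ≈ 139.67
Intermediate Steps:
b(l) = 4 (b(l) = 6 - 1*2 = 6 - 2 = 4)
K = 6 (K = 2 + 4 = 6)
(-128/C + K)**2 = (-128/(-22) + 6)**2 = (-128*(-1/22) + 6)**2 = (64/11 + 6)**2 = (130/11)**2 = 16900/121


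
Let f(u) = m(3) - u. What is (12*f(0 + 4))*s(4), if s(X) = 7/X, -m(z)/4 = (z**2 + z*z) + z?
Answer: -1848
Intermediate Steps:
m(z) = -8*z**2 - 4*z (m(z) = -4*((z**2 + z*z) + z) = -4*((z**2 + z**2) + z) = -4*(2*z**2 + z) = -4*(z + 2*z**2) = -8*z**2 - 4*z)
f(u) = -84 - u (f(u) = -4*3*(1 + 2*3) - u = -4*3*(1 + 6) - u = -4*3*7 - u = -84 - u)
(12*f(0 + 4))*s(4) = (12*(-84 - (0 + 4)))*(7/4) = (12*(-84 - 1*4))*(7*(1/4)) = (12*(-84 - 4))*(7/4) = (12*(-88))*(7/4) = -1056*7/4 = -1848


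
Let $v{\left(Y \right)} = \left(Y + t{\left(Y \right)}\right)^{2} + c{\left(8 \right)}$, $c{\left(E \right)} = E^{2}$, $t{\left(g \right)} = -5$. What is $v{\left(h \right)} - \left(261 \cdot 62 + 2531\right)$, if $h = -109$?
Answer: $-5653$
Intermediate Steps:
$v{\left(Y \right)} = 64 + \left(-5 + Y\right)^{2}$ ($v{\left(Y \right)} = \left(Y - 5\right)^{2} + 8^{2} = \left(-5 + Y\right)^{2} + 64 = 64 + \left(-5 + Y\right)^{2}$)
$v{\left(h \right)} - \left(261 \cdot 62 + 2531\right) = \left(64 + \left(-5 - 109\right)^{2}\right) - \left(261 \cdot 62 + 2531\right) = \left(64 + \left(-114\right)^{2}\right) - \left(16182 + 2531\right) = \left(64 + 12996\right) - 18713 = 13060 - 18713 = -5653$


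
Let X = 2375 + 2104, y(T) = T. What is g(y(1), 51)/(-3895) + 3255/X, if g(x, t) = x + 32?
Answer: 4176806/5815235 ≈ 0.71825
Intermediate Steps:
g(x, t) = 32 + x
X = 4479
g(y(1), 51)/(-3895) + 3255/X = (32 + 1)/(-3895) + 3255/4479 = 33*(-1/3895) + 3255*(1/4479) = -33/3895 + 1085/1493 = 4176806/5815235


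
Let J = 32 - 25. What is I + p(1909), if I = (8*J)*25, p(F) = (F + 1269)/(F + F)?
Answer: 2674189/1909 ≈ 1400.8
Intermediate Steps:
J = 7
p(F) = (1269 + F)/(2*F) (p(F) = (1269 + F)/((2*F)) = (1269 + F)*(1/(2*F)) = (1269 + F)/(2*F))
I = 1400 (I = (8*7)*25 = 56*25 = 1400)
I + p(1909) = 1400 + (1/2)*(1269 + 1909)/1909 = 1400 + (1/2)*(1/1909)*3178 = 1400 + 1589/1909 = 2674189/1909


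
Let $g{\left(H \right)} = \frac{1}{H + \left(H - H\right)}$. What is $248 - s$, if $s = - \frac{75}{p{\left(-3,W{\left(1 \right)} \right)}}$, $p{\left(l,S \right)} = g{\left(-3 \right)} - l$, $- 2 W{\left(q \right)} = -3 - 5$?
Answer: $\frac{2209}{8} \approx 276.13$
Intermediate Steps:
$W{\left(q \right)} = 4$ ($W{\left(q \right)} = - \frac{-3 - 5}{2} = \left(- \frac{1}{2}\right) \left(-8\right) = 4$)
$g{\left(H \right)} = \frac{1}{H}$ ($g{\left(H \right)} = \frac{1}{H + 0} = \frac{1}{H}$)
$p{\left(l,S \right)} = - \frac{1}{3} - l$ ($p{\left(l,S \right)} = \frac{1}{-3} - l = - \frac{1}{3} - l$)
$s = - \frac{225}{8}$ ($s = - \frac{75}{- \frac{1}{3} - -3} = - \frac{75}{- \frac{1}{3} + 3} = - \frac{75}{\frac{8}{3}} = \left(-75\right) \frac{3}{8} = - \frac{225}{8} \approx -28.125$)
$248 - s = 248 - - \frac{225}{8} = 248 + \frac{225}{8} = \frac{2209}{8}$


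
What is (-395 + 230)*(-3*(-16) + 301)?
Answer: -57585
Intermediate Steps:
(-395 + 230)*(-3*(-16) + 301) = -165*(48 + 301) = -165*349 = -57585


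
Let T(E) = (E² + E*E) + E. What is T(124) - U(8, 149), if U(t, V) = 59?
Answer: 30817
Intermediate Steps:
T(E) = E + 2*E² (T(E) = (E² + E²) + E = 2*E² + E = E + 2*E²)
T(124) - U(8, 149) = 124*(1 + 2*124) - 1*59 = 124*(1 + 248) - 59 = 124*249 - 59 = 30876 - 59 = 30817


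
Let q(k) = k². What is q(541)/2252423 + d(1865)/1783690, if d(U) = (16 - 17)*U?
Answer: 103570280799/803524876174 ≈ 0.12889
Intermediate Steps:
d(U) = -U
q(541)/2252423 + d(1865)/1783690 = 541²/2252423 - 1*1865/1783690 = 292681*(1/2252423) - 1865*1/1783690 = 292681/2252423 - 373/356738 = 103570280799/803524876174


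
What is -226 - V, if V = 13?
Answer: -239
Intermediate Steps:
-226 - V = -226 - 1*13 = -226 - 13 = -239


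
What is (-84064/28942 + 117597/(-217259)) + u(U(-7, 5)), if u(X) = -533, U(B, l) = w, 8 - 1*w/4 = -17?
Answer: -1686561585612/3143954989 ≈ -536.45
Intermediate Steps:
w = 100 (w = 32 - 4*(-17) = 32 + 68 = 100)
U(B, l) = 100
(-84064/28942 + 117597/(-217259)) + u(U(-7, 5)) = (-84064/28942 + 117597/(-217259)) - 533 = (-84064*1/28942 + 117597*(-1/217259)) - 533 = (-42032/14471 - 117597/217259) - 533 = -10833576475/3143954989 - 533 = -1686561585612/3143954989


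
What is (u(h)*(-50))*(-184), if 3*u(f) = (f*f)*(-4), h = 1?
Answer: -36800/3 ≈ -12267.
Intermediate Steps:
u(f) = -4*f**2/3 (u(f) = ((f*f)*(-4))/3 = (f**2*(-4))/3 = (-4*f**2)/3 = -4*f**2/3)
(u(h)*(-50))*(-184) = (-4/3*1**2*(-50))*(-184) = (-4/3*1*(-50))*(-184) = -4/3*(-50)*(-184) = (200/3)*(-184) = -36800/3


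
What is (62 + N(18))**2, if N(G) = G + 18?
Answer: 9604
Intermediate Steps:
N(G) = 18 + G
(62 + N(18))**2 = (62 + (18 + 18))**2 = (62 + 36)**2 = 98**2 = 9604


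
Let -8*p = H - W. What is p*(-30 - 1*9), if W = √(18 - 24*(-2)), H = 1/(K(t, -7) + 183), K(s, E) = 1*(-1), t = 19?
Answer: 3/112 - 39*√66/8 ≈ -39.578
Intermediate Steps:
K(s, E) = -1
H = 1/182 (H = 1/(-1 + 183) = 1/182 ≈ 0.0054945)
W = √66 (W = √(18 + 48) = √66 ≈ 8.1240)
p = -1/1456 + √66/8 (p = -(1/182 - √66)/8 = -1/1456 + √66/8 ≈ 1.0148)
p*(-30 - 1*9) = (-1/1456 + √66/8)*(-30 - 1*9) = (-1/1456 + √66/8)*(-30 - 9) = (-1/1456 + √66/8)*(-39) = 3/112 - 39*√66/8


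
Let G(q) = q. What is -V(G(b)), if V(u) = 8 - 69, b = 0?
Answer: 61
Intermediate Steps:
V(u) = -61
-V(G(b)) = -1*(-61) = 61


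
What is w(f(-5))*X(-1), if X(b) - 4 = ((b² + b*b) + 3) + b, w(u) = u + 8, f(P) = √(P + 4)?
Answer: 64 + 8*I ≈ 64.0 + 8.0*I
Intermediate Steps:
f(P) = √(4 + P)
w(u) = 8 + u
X(b) = 7 + b + 2*b² (X(b) = 4 + (((b² + b*b) + 3) + b) = 4 + (((b² + b²) + 3) + b) = 4 + ((2*b² + 3) + b) = 4 + ((3 + 2*b²) + b) = 4 + (3 + b + 2*b²) = 7 + b + 2*b²)
w(f(-5))*X(-1) = (8 + √(4 - 5))*(7 - 1 + 2*(-1)²) = (8 + √(-1))*(7 - 1 + 2*1) = (8 + I)*(7 - 1 + 2) = (8 + I)*8 = 64 + 8*I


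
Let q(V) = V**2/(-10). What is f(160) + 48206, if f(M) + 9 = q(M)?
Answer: 45637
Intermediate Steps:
q(V) = -V**2/10 (q(V) = V**2*(-1/10) = -V**2/10)
f(M) = -9 - M**2/10
f(160) + 48206 = (-9 - 1/10*160**2) + 48206 = (-9 - 1/10*25600) + 48206 = (-9 - 2560) + 48206 = -2569 + 48206 = 45637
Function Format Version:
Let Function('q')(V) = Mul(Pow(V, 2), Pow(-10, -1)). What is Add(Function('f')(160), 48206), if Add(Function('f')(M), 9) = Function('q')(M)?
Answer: 45637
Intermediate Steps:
Function('q')(V) = Mul(Rational(-1, 10), Pow(V, 2)) (Function('q')(V) = Mul(Pow(V, 2), Rational(-1, 10)) = Mul(Rational(-1, 10), Pow(V, 2)))
Function('f')(M) = Add(-9, Mul(Rational(-1, 10), Pow(M, 2)))
Add(Function('f')(160), 48206) = Add(Add(-9, Mul(Rational(-1, 10), Pow(160, 2))), 48206) = Add(Add(-9, Mul(Rational(-1, 10), 25600)), 48206) = Add(Add(-9, -2560), 48206) = Add(-2569, 48206) = 45637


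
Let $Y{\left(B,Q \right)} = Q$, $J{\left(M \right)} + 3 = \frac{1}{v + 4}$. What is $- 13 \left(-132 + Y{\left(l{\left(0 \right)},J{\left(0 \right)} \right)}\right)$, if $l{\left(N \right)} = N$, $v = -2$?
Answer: $\frac{3497}{2} \approx 1748.5$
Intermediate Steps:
$J{\left(M \right)} = - \frac{5}{2}$ ($J{\left(M \right)} = -3 + \frac{1}{-2 + 4} = -3 + \frac{1}{2} = - \frac{5}{2}$)
$- 13 \left(-132 + Y{\left(l{\left(0 \right)},J{\left(0 \right)} \right)}\right) = - 13 \left(-132 - \frac{5}{2}\right) = \left(-13\right) \left(- \frac{269}{2}\right) = \frac{3497}{2}$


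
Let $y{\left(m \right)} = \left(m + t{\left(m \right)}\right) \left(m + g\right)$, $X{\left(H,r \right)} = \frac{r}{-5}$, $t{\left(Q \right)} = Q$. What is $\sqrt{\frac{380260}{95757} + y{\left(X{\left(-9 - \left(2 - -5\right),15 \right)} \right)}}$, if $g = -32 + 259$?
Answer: $\frac{2 i \sqrt{3071816285259}}{95757} \approx 36.606 i$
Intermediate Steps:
$g = 227$
$X{\left(H,r \right)} = - \frac{r}{5}$ ($X{\left(H,r \right)} = r \left(- \frac{1}{5}\right) = - \frac{r}{5}$)
$y{\left(m \right)} = 2 m \left(227 + m\right)$ ($y{\left(m \right)} = \left(m + m\right) \left(m + 227\right) = 2 m \left(227 + m\right)$)
$\sqrt{\frac{380260}{95757} + y{\left(X{\left(-9 - \left(2 - -5\right),15 \right)} \right)}} = \sqrt{\frac{380260}{95757} + 2 \left(\left(- \frac{1}{5}\right) 15\right) \left(227 - 3\right)} = \sqrt{380260 \cdot \frac{1}{95757} + 2 \left(-3\right) \left(227 - 3\right)} = \sqrt{\frac{380260}{95757} + 2 \left(-3\right) 224} = \sqrt{\frac{380260}{95757} - 1344} = \sqrt{- \frac{128317148}{95757}} = \frac{2 i \sqrt{3071816285259}}{95757}$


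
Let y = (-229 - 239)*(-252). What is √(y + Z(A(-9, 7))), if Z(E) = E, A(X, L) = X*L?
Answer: 3*√13097 ≈ 343.33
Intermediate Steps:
A(X, L) = L*X
y = 117936 (y = -468*(-252) = 117936)
√(y + Z(A(-9, 7))) = √(117936 + 7*(-9)) = √(117936 - 63) = √117873 = 3*√13097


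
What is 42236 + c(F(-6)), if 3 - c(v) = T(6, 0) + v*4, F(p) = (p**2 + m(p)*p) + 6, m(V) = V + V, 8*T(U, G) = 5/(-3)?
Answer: 1002797/24 ≈ 41783.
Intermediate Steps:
T(U, G) = -5/24 (T(U, G) = (5/(-3))/8 = (5*(-1/3))/8 = (1/8)*(-5/3) = -5/24)
m(V) = 2*V
F(p) = 6 + 3*p**2 (F(p) = (p**2 + (2*p)*p) + 6 = (p**2 + 2*p**2) + 6 = 3*p**2 + 6 = 6 + 3*p**2)
c(v) = 77/24 - 4*v (c(v) = 3 - (-5/24 + v*4) = 3 - (-5/24 + 4*v) = 3 + (5/24 - 4*v) = 77/24 - 4*v)
42236 + c(F(-6)) = 42236 + (77/24 - 4*(6 + 3*(-6)**2)) = 42236 + (77/24 - 4*(6 + 3*36)) = 42236 + (77/24 - 4*(6 + 108)) = 42236 + (77/24 - 4*114) = 42236 + (77/24 - 456) = 42236 - 10867/24 = 1002797/24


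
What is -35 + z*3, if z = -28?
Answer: -119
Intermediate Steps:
-35 + z*3 = -35 - 28*3 = -35 - 84 = -119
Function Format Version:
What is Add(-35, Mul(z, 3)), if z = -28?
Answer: -119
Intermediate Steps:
Add(-35, Mul(z, 3)) = Add(-35, Mul(-28, 3)) = Add(-35, -84) = -119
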